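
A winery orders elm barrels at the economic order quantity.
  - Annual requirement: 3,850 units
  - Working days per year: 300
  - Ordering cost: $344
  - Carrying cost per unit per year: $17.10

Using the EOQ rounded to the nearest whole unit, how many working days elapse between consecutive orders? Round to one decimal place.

30.7 days

Optimal lot size Q* = (2 × 3,850 × $344 / $17.1)^½ ≈ 393.57 → Q = 394 units
Cycle time = (working days × Q)/D = (300 × 394) / 3,850 = 30.701 days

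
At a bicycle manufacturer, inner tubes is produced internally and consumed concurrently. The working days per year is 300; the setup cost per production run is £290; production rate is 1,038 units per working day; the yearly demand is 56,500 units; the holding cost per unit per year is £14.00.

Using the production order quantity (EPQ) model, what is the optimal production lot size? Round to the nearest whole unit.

Daily demand d = 56,500/300 = 188.333; p = 1038; 1 − d/p = 0.81856
EPQ = √(2DS / (H(1 − d/p)))
    = √(2 × 56,500 × 290 / (14 × 0.81856)) ≈ 1,691.02

1,691 units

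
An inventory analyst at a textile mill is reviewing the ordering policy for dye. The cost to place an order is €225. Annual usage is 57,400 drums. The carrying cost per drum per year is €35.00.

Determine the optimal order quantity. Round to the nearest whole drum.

859 drums

Q* = √(2·D·S / H) = √(2·57,400·225 / 35) = √738,000.0 ≈ 859.07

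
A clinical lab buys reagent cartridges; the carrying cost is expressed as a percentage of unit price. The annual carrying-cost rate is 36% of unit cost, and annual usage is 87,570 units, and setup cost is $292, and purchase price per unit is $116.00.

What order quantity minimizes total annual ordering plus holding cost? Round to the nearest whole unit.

1,107 units

H = i·C = 0.36 × $116 = $41.7600 per unit-year
EOQ = √(2DS/H) = √(2 × 87,570 × 292 / 41.76)
    = √(1,224,637.93) ≈ 1,106.63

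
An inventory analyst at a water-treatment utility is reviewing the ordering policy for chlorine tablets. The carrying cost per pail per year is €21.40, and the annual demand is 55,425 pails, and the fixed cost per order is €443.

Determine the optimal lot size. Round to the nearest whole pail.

EOQ = √(2DS/H) = √(2 × 55,425 × 443 / 21.4)
    = √(2,294,698.60) ≈ 1,514.83

1,515 pails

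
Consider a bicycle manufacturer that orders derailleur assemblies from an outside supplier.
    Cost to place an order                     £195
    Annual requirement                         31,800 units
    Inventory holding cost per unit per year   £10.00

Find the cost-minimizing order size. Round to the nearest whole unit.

Optimal lot size Q* = (2 × 31,800 × £195 / £10)^½ ≈ 1,113.64

1,114 units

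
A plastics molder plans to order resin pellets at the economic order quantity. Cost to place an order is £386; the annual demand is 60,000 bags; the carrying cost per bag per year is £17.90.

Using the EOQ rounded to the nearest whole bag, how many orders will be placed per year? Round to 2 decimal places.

EOQ = √(2DS/H) = √(2 × 60,000 × 386 / 17.9)
    = √(2,587,709.50) ≈ 1,608.64 → Q = 1,609
Orders per year = D/Q = 60,000 / 1,609 = 37.290

37.29 orders per year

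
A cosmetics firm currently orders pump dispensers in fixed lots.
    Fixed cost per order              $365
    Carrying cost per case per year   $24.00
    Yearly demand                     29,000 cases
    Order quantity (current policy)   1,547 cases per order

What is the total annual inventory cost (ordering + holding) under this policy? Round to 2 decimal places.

$25,406.28

Ordering: D/Q × S = 29,000/1,547 × $365 = $6,842.28
Holding:  Q/2 × H = 1,547/2 × $24 = $18,564.00
Total = $6,842.28 + $18,564.00 = $25,406.28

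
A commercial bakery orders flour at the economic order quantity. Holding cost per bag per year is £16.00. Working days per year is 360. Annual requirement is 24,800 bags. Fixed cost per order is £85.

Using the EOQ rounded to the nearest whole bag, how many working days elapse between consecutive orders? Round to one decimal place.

7.4 days

2DS/H = 2·24,800·85/16 = 263,500.00
EOQ = √263,500.00 ≈ 513.32 → Q = 513 bags
T = Q/D × 360 days = 513/24,800 × 360 = 7.447 days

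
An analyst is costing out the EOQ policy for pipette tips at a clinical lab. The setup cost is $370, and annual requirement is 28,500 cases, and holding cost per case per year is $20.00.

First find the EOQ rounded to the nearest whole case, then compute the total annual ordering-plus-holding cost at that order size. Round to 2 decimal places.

$20,537.77

2DS/H = 2·28,500·370/20 = 1,054,500.00
EOQ = √1,054,500.00 ≈ 1,026.89 → Q = 1,027 cases
Orders/yr = 28,500/1,027 = 27.751; ordering cost = 27.751 × $370 = $10,267.77
Average inventory = 1,027/2 = 513.5; holding cost = 513.5 × $20 = $10,270.00
Total = $10,267.77 + $10,270.00 = $20,537.77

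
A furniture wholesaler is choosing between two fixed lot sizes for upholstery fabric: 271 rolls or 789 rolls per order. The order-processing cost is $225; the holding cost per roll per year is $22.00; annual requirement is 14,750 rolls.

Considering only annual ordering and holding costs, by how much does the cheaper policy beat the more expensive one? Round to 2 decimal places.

TC(Q) = (D/Q)S + (Q/2)H
TC(271) = (14,750/271)×225 + (271/2)×22 = $15,227.31
TC(789) = (14,750/789)×225 + (789/2)×22 = $12,885.27
|ΔTC| = |$15,227.31 − $12,885.27| = $2,342.04

$2,342.04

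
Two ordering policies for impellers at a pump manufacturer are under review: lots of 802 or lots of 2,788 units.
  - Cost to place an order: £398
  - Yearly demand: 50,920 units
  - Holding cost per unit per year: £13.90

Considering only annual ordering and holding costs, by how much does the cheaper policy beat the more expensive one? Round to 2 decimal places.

TC(Q) = (D/Q)S + (Q/2)H
TC(802) = (50,920/802)×398 + (802/2)×13.9 = £30,843.43
TC(2,788) = (50,920/2,788)×398 + (2,788/2)×13.9 = £26,645.67
|ΔTC| = |£30,843.43 − £26,645.67| = £4,197.76

£4,197.76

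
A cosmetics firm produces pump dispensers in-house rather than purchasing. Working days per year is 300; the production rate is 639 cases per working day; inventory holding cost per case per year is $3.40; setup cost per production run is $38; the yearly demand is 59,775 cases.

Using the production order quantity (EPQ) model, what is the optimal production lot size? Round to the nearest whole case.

1,393 cases

d = 59,775/300 = 199.2500 cases/day;  effective holding cost H(1 − d/p) = 3.4·(1 − 199.2500/639) = 2.33983
Q* = √(2DS / H_eff) = √(2·59,775·38 / 2.33983) ≈ 1,393.40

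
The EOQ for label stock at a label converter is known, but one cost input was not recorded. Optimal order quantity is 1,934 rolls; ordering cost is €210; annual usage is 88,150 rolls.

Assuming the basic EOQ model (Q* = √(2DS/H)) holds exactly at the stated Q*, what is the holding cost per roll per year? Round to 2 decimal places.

Since Q* = (2DS/H)^½, squaring gives Q*²·H = 2DS.
H = 2DS / Q² = 2 × 88,150 × 210 / 1,934² = 9.8983

€9.90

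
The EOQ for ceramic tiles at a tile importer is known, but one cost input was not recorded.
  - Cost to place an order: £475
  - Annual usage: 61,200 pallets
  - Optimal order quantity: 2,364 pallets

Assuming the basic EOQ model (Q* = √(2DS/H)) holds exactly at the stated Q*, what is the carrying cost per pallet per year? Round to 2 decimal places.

£10.40

From Q* = √(2DS/H) ⇒ Q*² = 2DS/H.
H = 2DS / Q² = 2 × 61,200 × 475 / 2,364² = 10.4035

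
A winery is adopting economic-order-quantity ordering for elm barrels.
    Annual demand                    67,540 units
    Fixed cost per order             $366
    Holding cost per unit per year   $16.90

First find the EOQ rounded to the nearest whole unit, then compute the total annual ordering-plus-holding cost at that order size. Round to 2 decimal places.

$28,905.43

2DS/H = 2·67,540·366/16.9 = 2,925,401.18
EOQ = √2,925,401.18 ≈ 1,710.38 → Q = 1,710 units
Ordering: D/Q × S = 67,540/1,710 × $366 = $14,455.93
Holding:  Q/2 × H = 1,710/2 × $16.9 = $14,449.50
Total = $14,455.93 + $14,449.50 = $28,905.43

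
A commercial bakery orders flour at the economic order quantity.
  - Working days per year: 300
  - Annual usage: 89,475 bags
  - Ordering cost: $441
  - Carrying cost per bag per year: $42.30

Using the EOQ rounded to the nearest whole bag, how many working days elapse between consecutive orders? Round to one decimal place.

4.6 days

2DS/H = 2·89,475·441/42.3 = 1,865,648.94
EOQ = √1,865,648.94 ≈ 1,365.89 → Q = 1,366 bags
Days between orders = 300 / (D/Q) = 300 / 65.501 ≈ 4.580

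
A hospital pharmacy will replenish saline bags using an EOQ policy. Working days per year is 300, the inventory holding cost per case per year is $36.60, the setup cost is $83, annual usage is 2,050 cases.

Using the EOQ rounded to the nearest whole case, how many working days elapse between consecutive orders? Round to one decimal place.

14.0 days

Optimal lot size Q* = (2 × 2,050 × $83 / $36.6)^½ ≈ 96.43 → Q = 96 cases
Days between orders = 300 / (D/Q) = 300 / 21.354 ≈ 14.049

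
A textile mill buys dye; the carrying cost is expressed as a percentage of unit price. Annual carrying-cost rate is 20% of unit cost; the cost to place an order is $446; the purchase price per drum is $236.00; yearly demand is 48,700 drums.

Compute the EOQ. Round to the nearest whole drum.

Carrying cost H = $236 × 20% = $47.2000/drum/yr
EOQ = √(2DS/H) = √(2 × 48,700 × 446 / 47.2)
    = √(920,347.46) ≈ 959.35

959 drums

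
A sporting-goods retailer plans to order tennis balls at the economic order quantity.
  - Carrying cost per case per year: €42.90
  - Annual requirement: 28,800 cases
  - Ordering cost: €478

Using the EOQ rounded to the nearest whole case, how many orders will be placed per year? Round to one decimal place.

EOQ = √(2DS/H) = √(2 × 28,800 × 478 / 42.9)
    = √(641,790.21) ≈ 801.12 → Q = 801
Orders per year = D/Q = 28,800 / 801 = 35.955

36.0 orders per year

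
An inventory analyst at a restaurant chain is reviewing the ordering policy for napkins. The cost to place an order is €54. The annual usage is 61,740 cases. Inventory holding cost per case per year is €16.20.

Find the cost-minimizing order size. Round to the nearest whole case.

642 cases

Q* = √(2·D·S / H) = √(2·61,740·54 / 16.2) = √411,600.0 ≈ 641.56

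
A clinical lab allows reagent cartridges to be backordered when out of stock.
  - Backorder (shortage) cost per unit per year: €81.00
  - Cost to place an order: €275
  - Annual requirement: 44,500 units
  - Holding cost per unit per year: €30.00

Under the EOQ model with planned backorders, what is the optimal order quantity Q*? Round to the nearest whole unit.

1,057 units

Q* = √(2DS/H) · √((H + b)/b)
   = √(2 × 44,500 × 275 / 30) · √((30 + 81) / 81)
   = 903.235 × 1.1706 ≈ 1,057.35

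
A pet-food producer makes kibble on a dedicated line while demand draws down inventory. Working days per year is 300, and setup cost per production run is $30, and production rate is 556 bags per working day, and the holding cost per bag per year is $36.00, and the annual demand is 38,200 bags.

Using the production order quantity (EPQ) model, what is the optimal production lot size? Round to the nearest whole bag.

287 bags

d = 38,200/300 = 127.3333 bags/day;  effective holding cost H(1 − d/p) = 36·(1 − 127.3333/556) = 27.75540
Q* = √(2DS / H_eff) = √(2·38,200·30 / 27.75540) ≈ 287.36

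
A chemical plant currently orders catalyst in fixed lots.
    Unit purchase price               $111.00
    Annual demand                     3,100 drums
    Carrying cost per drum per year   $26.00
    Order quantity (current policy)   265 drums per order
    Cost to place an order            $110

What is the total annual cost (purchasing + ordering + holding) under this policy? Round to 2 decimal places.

Orders/yr = 3,100/265 = 11.698; ordering cost = 11.698 × $110 = $1,286.79
Average inventory = 265/2 = 132.5; holding cost = 132.5 × $26 = $3,445.00
Purchase cost = D·C = 3,100 × 111 = $344,100.00
Total = $1,286.79 + $3,445.00 + $344,100.00 = $348,831.79

$348,831.79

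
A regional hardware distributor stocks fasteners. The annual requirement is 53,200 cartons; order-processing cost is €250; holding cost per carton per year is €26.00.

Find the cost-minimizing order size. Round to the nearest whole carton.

1,011 cartons

Q* = √(2·D·S / H) = √(2·53,200·250 / 26) = √1,023,076.9 ≈ 1,011.47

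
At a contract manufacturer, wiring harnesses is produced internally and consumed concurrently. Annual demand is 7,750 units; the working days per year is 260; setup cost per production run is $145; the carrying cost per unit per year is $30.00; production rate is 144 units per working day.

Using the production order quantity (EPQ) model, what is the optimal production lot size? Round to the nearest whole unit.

d = 7,750/260 = 29.8077 units/day;  effective holding cost H(1 − d/p) = 30·(1 − 29.8077/144) = 23.79006
Q* = √(2DS / H_eff) = √(2·7,750·145 / 23.79006) ≈ 307.36

307 units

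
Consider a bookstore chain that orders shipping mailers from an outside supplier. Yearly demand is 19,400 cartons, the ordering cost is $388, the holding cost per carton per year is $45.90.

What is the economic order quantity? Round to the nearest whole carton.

Q* = √(2·D·S / H) = √(2·19,400·388 / 45.9) = √327,982.6 ≈ 572.70

573 cartons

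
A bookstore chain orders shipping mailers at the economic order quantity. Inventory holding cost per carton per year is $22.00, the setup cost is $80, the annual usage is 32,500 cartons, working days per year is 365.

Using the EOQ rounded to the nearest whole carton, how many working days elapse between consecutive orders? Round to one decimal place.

EOQ = √(2DS/H) = √(2 × 32,500 × 80 / 22)
    = √(236,363.64) ≈ 486.17 → Q = 486 cartons
T = Q/D × 365 days = 486/32,500 × 365 = 5.458 days

5.5 days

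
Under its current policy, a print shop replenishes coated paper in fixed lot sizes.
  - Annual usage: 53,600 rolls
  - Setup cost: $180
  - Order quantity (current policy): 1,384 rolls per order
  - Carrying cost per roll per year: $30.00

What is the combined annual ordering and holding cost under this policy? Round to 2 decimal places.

Orders/yr = 53,600/1,384 = 38.728; ordering cost = 38.728 × $180 = $6,971.10
Average inventory = 1,384/2 = 692; holding cost = 692 × $30 = $20,760.00
Total = $6,971.10 + $20,760.00 = $27,731.10

$27,731.10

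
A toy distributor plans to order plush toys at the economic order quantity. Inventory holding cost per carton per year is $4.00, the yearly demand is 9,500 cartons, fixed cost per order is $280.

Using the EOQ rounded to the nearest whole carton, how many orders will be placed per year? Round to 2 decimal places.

2DS/H = 2·9,500·280/4 = 1,330,000.00
EOQ = √1,330,000.00 ≈ 1,153.26 → Q = 1,153
N = D/Q = 9,500/1,153 ≈ 8.239 orders/yr

8.24 orders per year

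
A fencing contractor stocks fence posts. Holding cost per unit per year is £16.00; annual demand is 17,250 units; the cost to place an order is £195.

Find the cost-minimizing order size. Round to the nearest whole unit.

648 units

Q* = √(2·D·S / H) = √(2·17,250·195 / 16) = √420,468.8 ≈ 648.44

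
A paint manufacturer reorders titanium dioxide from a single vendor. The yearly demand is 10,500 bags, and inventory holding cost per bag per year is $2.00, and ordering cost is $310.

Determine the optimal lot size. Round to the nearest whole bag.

1,804 bags

EOQ = √(2DS/H) = √(2 × 10,500 × 310 / 2)
    = √(3,255,000.00) ≈ 1,804.16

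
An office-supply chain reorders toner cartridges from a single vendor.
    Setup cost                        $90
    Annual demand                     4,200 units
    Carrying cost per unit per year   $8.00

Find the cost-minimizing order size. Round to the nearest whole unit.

EOQ = √(2DS/H) = √(2 × 4,200 × 90 / 8)
    = √(94,500.00) ≈ 307.41

307 units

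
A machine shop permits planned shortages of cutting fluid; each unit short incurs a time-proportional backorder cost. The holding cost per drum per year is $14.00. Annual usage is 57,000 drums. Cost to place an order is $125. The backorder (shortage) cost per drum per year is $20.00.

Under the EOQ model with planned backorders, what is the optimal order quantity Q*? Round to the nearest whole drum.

1,315 drums

Q* = √(2DS/H) · √((H + b)/b)
   = √(2 × 57,000 × 125 / 14) · √((14 + 20) / 20)
   = 1,008.889 × 1.3038 ≈ 1,315.43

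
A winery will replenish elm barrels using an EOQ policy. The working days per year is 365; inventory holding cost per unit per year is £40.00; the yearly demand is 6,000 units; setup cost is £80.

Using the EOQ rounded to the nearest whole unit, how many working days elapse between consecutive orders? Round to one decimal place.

9.4 days

EOQ = √(2DS/H) = √(2 × 6,000 × 80 / 40)
    = √(24,000.00) ≈ 154.92 → Q = 155 units
Days between orders = 365 / (D/Q) = 365 / 38.710 ≈ 9.429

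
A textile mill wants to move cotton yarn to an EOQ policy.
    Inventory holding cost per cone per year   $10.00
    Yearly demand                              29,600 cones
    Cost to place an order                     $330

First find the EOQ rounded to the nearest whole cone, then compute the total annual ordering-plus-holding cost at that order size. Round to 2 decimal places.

$13,977.12

Optimal lot size Q* = (2 × 29,600 × $330 / $10)^½ ≈ 1,397.71 → Q = 1,398 cones
Annual ordering cost = (D/Q)·S = (29,600/1,398) × 330 = $6,987.12
Annual holding cost  = (Q/2)·H = (1,398/2) × 10 = $6,990.00
Total = $6,987.12 + $6,990.00 = $13,977.12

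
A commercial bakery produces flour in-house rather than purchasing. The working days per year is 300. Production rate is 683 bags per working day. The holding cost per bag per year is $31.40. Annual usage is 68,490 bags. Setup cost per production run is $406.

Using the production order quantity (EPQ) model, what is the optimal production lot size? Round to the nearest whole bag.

1,631 bags

d = 68,490/300 = 228.3000 bags/day;  effective holding cost H(1 − d/p) = 31.4·(1 − 228.3000/683) = 20.90422
Q* = √(2DS / H_eff) = √(2·68,490·406 / 20.90422) ≈ 1,631.08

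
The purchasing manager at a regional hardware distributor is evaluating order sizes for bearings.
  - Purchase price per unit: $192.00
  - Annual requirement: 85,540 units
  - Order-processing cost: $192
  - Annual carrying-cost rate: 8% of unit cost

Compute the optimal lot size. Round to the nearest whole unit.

1,462 units

Carrying cost H = $192 × 8% = $15.3600/unit/yr
EOQ = √(2DS/H) = √(2 × 85,540 × 192 / 15.36)
    = √(2,138,500.00) ≈ 1,462.36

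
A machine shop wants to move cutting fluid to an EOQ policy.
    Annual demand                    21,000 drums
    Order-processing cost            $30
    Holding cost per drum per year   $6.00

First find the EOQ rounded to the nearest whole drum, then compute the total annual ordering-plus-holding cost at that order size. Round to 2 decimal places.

Q* = √(2·D·S / H) = √(2·21,000·30 / 6) = √210,000.0 ≈ 458.26 → Q = 458 drums
Annual ordering cost = (D/Q)·S = (21,000/458) × 30 = $1,375.55
Annual holding cost  = (Q/2)·H = (458/2) × 6 = $1,374.00
Total = $1,375.55 + $1,374.00 = $2,749.55

$2,749.55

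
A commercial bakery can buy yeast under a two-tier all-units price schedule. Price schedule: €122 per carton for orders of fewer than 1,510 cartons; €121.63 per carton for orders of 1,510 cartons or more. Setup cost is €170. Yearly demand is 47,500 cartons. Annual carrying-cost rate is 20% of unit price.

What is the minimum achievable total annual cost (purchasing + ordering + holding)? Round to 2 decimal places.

H₁ = 20%×€122 = €24.4000;  H₂ = 20%×€121.63 = €24.3260
EOQ₁ = √(2×47,500×170/24.4000) = 813.56  (< 1,510, feasible at tier 1)
EOQ₂ = √(2×47,500×170/24.3260) = 814.80  (< 1,510 → use Q = 1,510 at tier-2 price)
TC(tier 1 (EOQ₁), Q≈813.6) = €5,814,850.94
TC(tier 2, Q≈1,510.0) = €5,801,138.81
Minimum at tier 2: €5,801,138.81

€5,801,138.81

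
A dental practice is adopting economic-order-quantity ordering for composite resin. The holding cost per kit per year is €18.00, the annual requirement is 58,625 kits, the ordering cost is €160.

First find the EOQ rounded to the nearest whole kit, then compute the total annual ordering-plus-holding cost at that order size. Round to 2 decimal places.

€18,376.07

EOQ = √(2DS/H) = √(2 × 58,625 × 160 / 18)
    = √(1,042,222.22) ≈ 1,020.89 → Q = 1,021 kits
Ordering: D/Q × S = 58,625/1,021 × €160 = €9,187.07
Holding:  Q/2 × H = 1,021/2 × €18 = €9,189.00
Total = €9,187.07 + €9,189.00 = €18,376.07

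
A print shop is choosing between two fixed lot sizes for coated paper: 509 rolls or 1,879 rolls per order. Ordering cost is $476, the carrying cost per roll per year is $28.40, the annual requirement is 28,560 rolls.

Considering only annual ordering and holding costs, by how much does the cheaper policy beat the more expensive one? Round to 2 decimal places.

Annual cost at Q: ordering D·S/Q plus holding Q·H/2.
TC(509) = (28,560/509)×476 + (509/2)×28.4 = $33,936.17
TC(1,879) = (28,560/1,879)×476 + (1,879/2)×28.4 = $33,916.80
Cheaper: Q = 1,879.  Difference = $19.37

$19.37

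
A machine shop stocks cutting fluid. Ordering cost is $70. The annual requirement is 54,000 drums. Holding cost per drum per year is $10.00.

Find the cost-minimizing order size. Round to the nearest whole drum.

2DS/H = 2·54,000·70/10 = 756,000.00
EOQ = √756,000.00 ≈ 869.48

869 drums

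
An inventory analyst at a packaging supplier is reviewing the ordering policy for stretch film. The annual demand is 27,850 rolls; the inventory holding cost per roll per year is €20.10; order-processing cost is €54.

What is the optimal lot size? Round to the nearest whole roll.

Q* = √(2·D·S / H) = √(2·27,850·54 / 20.1) = √149,641.8 ≈ 386.84

387 rolls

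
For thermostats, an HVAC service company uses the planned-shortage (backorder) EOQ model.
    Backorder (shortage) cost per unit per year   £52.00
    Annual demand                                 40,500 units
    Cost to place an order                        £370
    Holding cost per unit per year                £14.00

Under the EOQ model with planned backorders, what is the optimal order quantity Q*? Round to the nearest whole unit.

Q* = √(2DS/H) · √((H + b)/b)
   = √(2 × 40,500 × 370 / 14) · √((14 + 52) / 52)
   = 1,463.118 × 1.1266 ≈ 1,648.35

1,648 units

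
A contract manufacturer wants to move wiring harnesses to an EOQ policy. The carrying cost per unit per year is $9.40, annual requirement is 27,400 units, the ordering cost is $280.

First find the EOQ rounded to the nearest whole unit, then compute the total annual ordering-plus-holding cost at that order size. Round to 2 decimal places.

$12,009.73

2DS/H = 2·27,400·280/9.4 = 1,632,340.43
EOQ = √1,632,340.43 ≈ 1,277.63 → Q = 1,278 units
Annual ordering cost = (D/Q)·S = (27,400/1,278) × 280 = $6,003.13
Annual holding cost  = (Q/2)·H = (1,278/2) × 9.4 = $6,006.60
Total = $6,003.13 + $6,006.60 = $12,009.73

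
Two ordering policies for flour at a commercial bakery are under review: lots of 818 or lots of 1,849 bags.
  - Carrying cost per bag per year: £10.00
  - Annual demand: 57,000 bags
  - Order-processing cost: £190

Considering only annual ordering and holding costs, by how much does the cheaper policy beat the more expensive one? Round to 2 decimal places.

For each Q, cost = (D/Q)·S + (Q/2)·H.
TC(818) = (57,000/818)×190 + (818/2)×10 = £17,329.61
TC(1,849) = (57,000/1,849)×190 + (1,849/2)×10 = £15,102.22
Lots of 1,849 are cheaper by £2,227.39.

£2,227.39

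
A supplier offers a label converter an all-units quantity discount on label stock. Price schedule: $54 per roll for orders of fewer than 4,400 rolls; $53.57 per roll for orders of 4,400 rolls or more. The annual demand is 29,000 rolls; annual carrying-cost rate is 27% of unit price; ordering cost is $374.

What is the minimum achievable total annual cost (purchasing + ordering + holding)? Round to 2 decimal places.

$1,583,783.96

H₁ = 27%×$54 = $14.5800;  H₂ = 27%×$53.57 = $14.4639
EOQ₁ = √(2×29,000×374/14.5800) = 1,219.75  (< 4,400, feasible at tier 1)
EOQ₂ = √(2×29,000×374/14.4639) = 1,224.64  (< 4,400 → use Q = 4,400 at tier-2 price)
TC(tier 1 (EOQ₁), Q≈1,219.8) = $1,583,783.96
TC(tier 2, Q≈4,400.0) = $1,587,815.58
Minimum at tier 1 (EOQ₁): $1,583,783.96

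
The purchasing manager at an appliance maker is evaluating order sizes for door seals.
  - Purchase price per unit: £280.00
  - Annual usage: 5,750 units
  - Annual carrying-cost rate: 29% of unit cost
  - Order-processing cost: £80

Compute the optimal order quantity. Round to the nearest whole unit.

106 units

Holding cost per unit per year: H = 29% × £280 = £81.2000
Q* = √(2·D·S / H) = √(2·5,750·80 / 81.2) = √11,330.0 ≈ 106.44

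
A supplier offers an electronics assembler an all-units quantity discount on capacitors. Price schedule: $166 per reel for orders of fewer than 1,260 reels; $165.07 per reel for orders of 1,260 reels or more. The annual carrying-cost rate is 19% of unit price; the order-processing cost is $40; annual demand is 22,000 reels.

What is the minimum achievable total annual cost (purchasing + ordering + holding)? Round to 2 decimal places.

H₁ = 19%×$166 = $31.5400;  H₂ = 19%×$165.07 = $31.3633
EOQ₁ = √(2×22,000×40/31.5400) = 236.22  (< 1,260, feasible at tier 1)
EOQ₂ = √(2×22,000×40/31.3633) = 236.89  (< 1,260 → use Q = 1,260 at tier-2 price)
TC(tier 1 (EOQ₁), Q≈236.2) = $3,659,450.53
TC(tier 2, Q≈1,260.0) = $3,651,997.29
Minimum at tier 2: $3,651,997.29

$3,651,997.29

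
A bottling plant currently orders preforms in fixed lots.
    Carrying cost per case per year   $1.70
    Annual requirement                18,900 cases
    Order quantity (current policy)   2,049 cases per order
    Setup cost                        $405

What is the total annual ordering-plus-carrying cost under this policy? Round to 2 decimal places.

$5,477.37

Annual ordering cost = (D/Q)·S = (18,900/2,049) × 405 = $3,735.72
Annual holding cost  = (Q/2)·H = (2,049/2) × 1.7 = $1,741.65
Total = $3,735.72 + $1,741.65 = $5,477.37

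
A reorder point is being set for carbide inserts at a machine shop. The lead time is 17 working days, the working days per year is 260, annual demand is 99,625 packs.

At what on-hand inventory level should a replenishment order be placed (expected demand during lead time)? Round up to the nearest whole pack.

Daily demand d = 99,625 / 260 = 383.173 packs/day
Demand during lead time = 383.173 × 17 = 6,513.94
Reorder point = 6,513.94 → round up

6,514 packs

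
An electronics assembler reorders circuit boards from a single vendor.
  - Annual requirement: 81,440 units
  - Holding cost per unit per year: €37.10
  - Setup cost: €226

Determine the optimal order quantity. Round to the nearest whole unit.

996 units

Q* = √(2·D·S / H) = √(2·81,440·226 / 37.1) = √992,207.0 ≈ 996.10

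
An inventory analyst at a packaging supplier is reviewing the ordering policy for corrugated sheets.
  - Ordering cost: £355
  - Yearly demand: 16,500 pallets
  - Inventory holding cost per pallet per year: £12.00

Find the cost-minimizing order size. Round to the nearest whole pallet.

2DS/H = 2·16,500·355/12 = 976,250.00
EOQ = √976,250.00 ≈ 988.05

988 pallets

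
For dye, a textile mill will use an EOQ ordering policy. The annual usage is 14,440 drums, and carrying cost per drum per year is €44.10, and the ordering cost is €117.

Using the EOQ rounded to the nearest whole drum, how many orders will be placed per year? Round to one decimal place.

EOQ = √(2DS/H) = √(2 × 14,440 × 117 / 44.1)
    = √(76,620.41) ≈ 276.80 → Q = 277
N = D/Q = 14,440/277 ≈ 52.130 orders/yr

52.1 orders per year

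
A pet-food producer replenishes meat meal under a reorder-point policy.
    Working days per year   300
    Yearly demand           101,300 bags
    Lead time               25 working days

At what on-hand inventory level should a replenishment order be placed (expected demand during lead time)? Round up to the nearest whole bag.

Daily demand d = 101,300 / 300 = 337.667 bags/day
Demand during lead time = 337.667 × 25 = 8,441.67
Reorder point = 8,441.67 → round up

8,442 bags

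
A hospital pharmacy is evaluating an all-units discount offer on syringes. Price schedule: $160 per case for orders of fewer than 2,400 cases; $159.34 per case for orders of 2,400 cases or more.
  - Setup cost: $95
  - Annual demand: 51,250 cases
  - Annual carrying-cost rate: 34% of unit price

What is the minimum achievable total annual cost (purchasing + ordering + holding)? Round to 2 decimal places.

$8,223,015.65

H₁ = 34%×$160 = $54.4000;  H₂ = 34%×$159.34 = $54.1756
EOQ₁ = √(2×51,250×95/54.4000) = 423.08  (< 2,400, feasible at tier 1)
EOQ₂ = √(2×51,250×95/54.1756) = 423.96  (< 2,400 → use Q = 2,400 at tier-2 price)
TC(tier 1 (EOQ₁), Q≈423.1) = $8,223,015.65
TC(tier 2, Q≈2,400.0) = $8,233,214.37
Minimum at tier 1 (EOQ₁): $8,223,015.65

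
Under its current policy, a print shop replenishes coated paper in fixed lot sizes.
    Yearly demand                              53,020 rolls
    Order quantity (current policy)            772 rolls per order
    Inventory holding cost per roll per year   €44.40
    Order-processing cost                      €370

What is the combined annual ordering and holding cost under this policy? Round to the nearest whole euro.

€42,550

Annual ordering cost = (D/Q)·S = (53,020/772) × 370 = €25,411.14
Annual holding cost  = (Q/2)·H = (772/2) × 44.4 = €17,138.40
Total = €25,411.14 + €17,138.40 = €42,549.54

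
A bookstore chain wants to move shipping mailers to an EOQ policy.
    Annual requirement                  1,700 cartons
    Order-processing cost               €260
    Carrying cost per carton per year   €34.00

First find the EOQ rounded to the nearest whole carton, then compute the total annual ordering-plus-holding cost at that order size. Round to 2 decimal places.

2DS/H = 2·1,700·260/34 = 26,000.00
EOQ = √26,000.00 ≈ 161.25 → Q = 161 cartons
Annual ordering cost = (D/Q)·S = (1,700/161) × 260 = €2,745.34
Annual holding cost  = (Q/2)·H = (161/2) × 34 = €2,737.00
Total = €2,745.34 + €2,737.00 = €5,482.34

€5,482.34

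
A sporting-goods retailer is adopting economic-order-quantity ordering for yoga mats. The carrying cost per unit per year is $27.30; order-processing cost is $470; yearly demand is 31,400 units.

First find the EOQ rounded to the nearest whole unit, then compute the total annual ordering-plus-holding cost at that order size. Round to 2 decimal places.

$28,386.38

Q* = √(2·D·S / H) = √(2·31,400·470 / 27.3) = √1,081,172.2 ≈ 1,039.79 → Q = 1,040 units
Ordering: D/Q × S = 31,400/1,040 × $470 = $14,190.38
Holding:  Q/2 × H = 1,040/2 × $27.3 = $14,196.00
Total = $14,190.38 + $14,196.00 = $28,386.38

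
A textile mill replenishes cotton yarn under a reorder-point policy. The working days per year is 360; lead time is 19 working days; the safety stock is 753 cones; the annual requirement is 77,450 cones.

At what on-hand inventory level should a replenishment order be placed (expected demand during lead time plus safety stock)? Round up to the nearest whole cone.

Daily demand d = 77,450 / 360 = 215.139 cones/day
Demand during lead time = 215.139 × 19 = 4,087.64
Reorder point = 4,087.64 + 753 = 4,840.64 → round up

4,841 cones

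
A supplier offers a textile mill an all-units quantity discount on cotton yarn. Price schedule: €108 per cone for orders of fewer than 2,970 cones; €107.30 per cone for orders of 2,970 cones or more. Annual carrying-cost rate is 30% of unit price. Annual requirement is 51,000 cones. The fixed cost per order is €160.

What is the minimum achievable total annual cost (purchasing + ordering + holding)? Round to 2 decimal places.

H₁ = 30%×€108 = €32.4000;  H₂ = 30%×€107.30 = €32.1900
EOQ₁ = √(2×51,000×160/32.4000) = 709.72  (< 2,970, feasible at tier 1)
EOQ₂ = √(2×51,000×160/32.1900) = 712.03  (< 2,970 → use Q = 2,970 at tier-2 price)
TC(tier 1 (EOQ₁), Q≈709.7) = €5,530,994.96
TC(tier 2, Q≈2,970.0) = €5,522,849.62
Minimum at tier 2: €5,522,849.62

€5,522,849.62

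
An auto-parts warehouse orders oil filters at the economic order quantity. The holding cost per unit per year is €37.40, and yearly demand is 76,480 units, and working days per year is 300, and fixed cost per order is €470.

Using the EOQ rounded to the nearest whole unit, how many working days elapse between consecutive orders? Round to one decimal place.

Q* = √(2·D·S / H) = √(2·76,480·470 / 37.4) = √1,922,224.6 ≈ 1,386.44 → Q = 1,386 units
Days between orders = 300 / (D/Q) = 300 / 55.180 ≈ 5.437

5.4 days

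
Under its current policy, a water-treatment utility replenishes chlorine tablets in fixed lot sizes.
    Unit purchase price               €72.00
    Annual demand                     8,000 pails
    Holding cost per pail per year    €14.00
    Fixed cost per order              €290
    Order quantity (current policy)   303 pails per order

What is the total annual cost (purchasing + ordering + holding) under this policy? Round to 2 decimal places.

Annual ordering cost = (D/Q)·S = (8,000/303) × 290 = €7,656.77
Annual holding cost  = (Q/2)·H = (303/2) × 14 = €2,121.00
Purchase cost = D·C = 8,000 × 72 = €576,000.00
Total = €7,656.77 + €2,121.00 + €576,000.00 = €585,777.77

€585,777.77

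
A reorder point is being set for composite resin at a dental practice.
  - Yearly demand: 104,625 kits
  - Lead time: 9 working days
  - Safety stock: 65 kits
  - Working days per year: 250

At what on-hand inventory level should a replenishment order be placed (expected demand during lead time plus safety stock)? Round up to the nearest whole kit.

Daily demand d = 104,625 / 250 = 418.500 kits/day
Demand during lead time = 418.500 × 9 = 3,766.50
Reorder point = 3,766.50 + 65 = 3,831.50 → round up

3,832 kits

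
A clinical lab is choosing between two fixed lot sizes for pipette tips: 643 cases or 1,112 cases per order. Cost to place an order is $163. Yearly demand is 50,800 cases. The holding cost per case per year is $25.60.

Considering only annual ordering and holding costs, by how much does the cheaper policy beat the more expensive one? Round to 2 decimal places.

$571.84

For each Q, cost = (D/Q)·S + (Q/2)·H.
TC(643) = (50,800/643)×163 + (643/2)×25.6 = $21,108.16
TC(1,112) = (50,800/1,112)×163 + (1,112/2)×25.6 = $21,680.00
|ΔTC| = |$21,108.16 − $21,680.00| = $571.84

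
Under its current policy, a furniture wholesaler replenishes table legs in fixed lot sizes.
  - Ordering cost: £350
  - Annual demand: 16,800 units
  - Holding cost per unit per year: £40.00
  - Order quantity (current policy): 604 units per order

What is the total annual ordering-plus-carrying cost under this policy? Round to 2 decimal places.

£21,815.10

Annual ordering cost = (D/Q)·S = (16,800/604) × 350 = £9,735.10
Annual holding cost  = (Q/2)·H = (604/2) × 40 = £12,080.00
Total = £9,735.10 + £12,080.00 = £21,815.10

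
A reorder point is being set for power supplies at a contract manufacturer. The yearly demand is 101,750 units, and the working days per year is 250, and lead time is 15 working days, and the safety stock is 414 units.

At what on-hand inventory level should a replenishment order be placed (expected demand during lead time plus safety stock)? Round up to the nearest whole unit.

Daily demand d = 101,750 / 250 = 407.000 units/day
Demand during lead time = 407.000 × 15 = 6,105.00
Reorder point = 6,105.00 + 414 = 6,519.00 → round up

6,519 units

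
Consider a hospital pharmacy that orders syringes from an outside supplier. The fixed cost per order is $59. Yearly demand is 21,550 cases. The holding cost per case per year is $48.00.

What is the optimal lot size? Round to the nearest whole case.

230 cases

2DS/H = 2·21,550·59/48 = 52,977.08
EOQ = √52,977.08 ≈ 230.17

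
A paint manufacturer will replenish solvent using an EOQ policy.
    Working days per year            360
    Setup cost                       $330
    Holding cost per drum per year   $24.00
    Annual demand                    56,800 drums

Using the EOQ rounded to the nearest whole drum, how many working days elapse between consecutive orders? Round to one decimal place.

7.9 days

Optimal lot size Q* = (2 × 56,800 × $330 / $24)^½ ≈ 1,249.80 → Q = 1,250 drums
T = Q/D × 360 days = 1,250/56,800 × 360 = 7.923 days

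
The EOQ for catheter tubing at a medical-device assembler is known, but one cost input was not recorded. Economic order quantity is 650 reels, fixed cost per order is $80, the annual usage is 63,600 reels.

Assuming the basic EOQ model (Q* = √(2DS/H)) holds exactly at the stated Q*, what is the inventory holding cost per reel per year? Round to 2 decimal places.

From Q* = √(2DS/H) ⇒ Q*² = 2DS/H.
H = 2DS / Q² = 2 × 63,600 × 80 / 650² = 24.0852

$24.09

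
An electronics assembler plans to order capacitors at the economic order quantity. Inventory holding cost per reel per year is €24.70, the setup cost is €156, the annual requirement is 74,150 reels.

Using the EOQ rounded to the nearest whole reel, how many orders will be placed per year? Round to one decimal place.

2DS/H = 2·74,150·156/24.7 = 936,631.58
EOQ = √936,631.58 ≈ 967.80 → Q = 968
Orders per year = D/Q = 74,150 / 968 = 76.601

76.6 orders per year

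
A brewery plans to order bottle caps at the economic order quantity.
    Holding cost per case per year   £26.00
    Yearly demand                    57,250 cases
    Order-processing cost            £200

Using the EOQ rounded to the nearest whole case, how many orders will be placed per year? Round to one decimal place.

2DS/H = 2·57,250·200/26 = 880,769.23
EOQ = √880,769.23 ≈ 938.49 → Q = 938
N = D/Q = 57,250/938 ≈ 61.034 orders/yr

61.0 orders per year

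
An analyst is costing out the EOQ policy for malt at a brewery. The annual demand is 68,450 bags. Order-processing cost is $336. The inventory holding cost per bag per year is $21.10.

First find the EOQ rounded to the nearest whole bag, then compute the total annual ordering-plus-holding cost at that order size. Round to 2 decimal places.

$31,153.91

EOQ = √(2DS/H) = √(2 × 68,450 × 336 / 21.1)
    = √(2,180,018.96) ≈ 1,476.49 → Q = 1,476 bags
Annual ordering cost = (D/Q)·S = (68,450/1,476) × 336 = $15,582.11
Annual holding cost  = (Q/2)·H = (1,476/2) × 21.1 = $15,571.80
Total = $15,582.11 + $15,571.80 = $31,153.91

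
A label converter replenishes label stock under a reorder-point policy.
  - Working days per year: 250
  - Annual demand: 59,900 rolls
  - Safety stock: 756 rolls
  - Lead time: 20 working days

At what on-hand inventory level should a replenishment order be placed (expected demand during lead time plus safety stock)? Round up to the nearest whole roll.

5,548 rolls

Daily demand d = 59,900 / 250 = 239.600 rolls/day
Demand during lead time = 239.600 × 20 = 4,792.00
Reorder point = 4,792.00 + 756 = 5,548.00 → round up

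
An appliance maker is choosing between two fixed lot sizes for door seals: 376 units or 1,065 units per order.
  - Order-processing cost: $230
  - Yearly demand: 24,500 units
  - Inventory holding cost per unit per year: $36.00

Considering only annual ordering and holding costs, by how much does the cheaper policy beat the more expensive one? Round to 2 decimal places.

TC(Q) = (D/Q)S + (Q/2)H
TC(376) = (24,500/376)×230 + (376/2)×36 = $21,754.70
TC(1,065) = (24,500/1,065)×230 + (1,065/2)×36 = $24,461.08
Lots of 376 are cheaper by $2,706.38.

$2,706.38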